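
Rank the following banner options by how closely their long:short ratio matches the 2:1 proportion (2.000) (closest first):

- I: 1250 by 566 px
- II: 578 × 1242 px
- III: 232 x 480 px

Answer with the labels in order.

I: 1250/566 ≈ 2.208 → |2.208 − 2.000| = 0.208
II: 1242/578 ≈ 2.149 → |2.149 − 2.000| = 0.149
III: 480/232 ≈ 2.069 → |2.069 − 2.000| = 0.069

III, II, I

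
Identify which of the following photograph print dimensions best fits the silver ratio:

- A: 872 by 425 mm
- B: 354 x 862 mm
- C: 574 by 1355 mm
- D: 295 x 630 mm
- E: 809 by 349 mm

B

Target silver ratio ≈ 2.414.
A: 2.052 (Δ0.362)  B: 2.435 (Δ0.021)  C: 2.361 (Δ0.053)  D: 2.136 (Δ0.278)  E: 2.318 (Δ0.096)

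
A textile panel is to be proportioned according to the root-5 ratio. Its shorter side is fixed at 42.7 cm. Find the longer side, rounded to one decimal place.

95.5 cm

root-5 ≈ 2.23607.
Longer side = 42.7 × 2.23607 ≈ 95.480 → 95.5 cm.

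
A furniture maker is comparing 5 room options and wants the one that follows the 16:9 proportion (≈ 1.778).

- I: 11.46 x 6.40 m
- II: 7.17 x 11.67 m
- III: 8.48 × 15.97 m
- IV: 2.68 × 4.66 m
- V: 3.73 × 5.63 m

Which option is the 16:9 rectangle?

I

Ratios (long/short): I ≈ 1.791; II ≈ 1.628; III ≈ 1.883; IV ≈ 1.739; V ≈ 1.509.
16:9 ≈ 1.778; option I is nearest (Δ 0.013).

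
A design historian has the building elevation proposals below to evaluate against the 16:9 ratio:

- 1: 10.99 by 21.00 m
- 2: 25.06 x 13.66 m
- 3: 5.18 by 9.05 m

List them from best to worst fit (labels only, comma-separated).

1: 21.00/10.99 ≈ 1.911 → |1.911 − 1.778| = 0.133
2: 25.06/13.66 ≈ 1.835 → |1.835 − 1.778| = 0.057
3: 9.05/5.18 ≈ 1.747 → |1.747 − 1.778| = 0.031

3, 2, 1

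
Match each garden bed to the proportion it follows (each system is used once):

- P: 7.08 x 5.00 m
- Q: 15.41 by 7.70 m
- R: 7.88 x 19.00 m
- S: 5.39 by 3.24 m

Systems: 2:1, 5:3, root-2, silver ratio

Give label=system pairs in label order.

Ratios: P ≈ 1.416; Q ≈ 2.001; R ≈ 2.411; S ≈ 1.664.
Targets: 2:1 ≈ 2.000; 5:3 ≈ 1.667; root-2 ≈ 1.414; silver ratio ≈ 2.414.

P=root-2, Q=2:1, R=silver ratio, S=5:3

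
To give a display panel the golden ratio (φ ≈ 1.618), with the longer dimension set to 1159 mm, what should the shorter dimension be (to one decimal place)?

golden ratio ≈ 1.61803.
Shorter side = 1159 ÷ 1.61803 ≈ 716.303 → 716.3 mm.

716.3 mm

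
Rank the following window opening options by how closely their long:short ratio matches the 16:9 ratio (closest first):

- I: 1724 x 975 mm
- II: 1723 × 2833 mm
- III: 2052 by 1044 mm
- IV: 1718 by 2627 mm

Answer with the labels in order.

I, II, III, IV

Ratios: I = 1724 / 975 ≈ 1.768; II = 2833 / 1723 ≈ 1.644; III = 2052 / 1044 ≈ 1.966; IV = 2627 / 1718 ≈ 1.529.
|Δ from 1.778|: I 0.010; II 0.134; III 0.188; IV 0.249.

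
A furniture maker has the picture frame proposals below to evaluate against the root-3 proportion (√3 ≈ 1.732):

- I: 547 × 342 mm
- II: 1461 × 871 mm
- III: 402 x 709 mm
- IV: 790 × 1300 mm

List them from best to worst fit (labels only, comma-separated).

I: 547/342 ≈ 1.599 → |1.599 − 1.732| = 0.133
II: 1461/871 ≈ 1.677 → |1.677 − 1.732| = 0.055
III: 709/402 ≈ 1.764 → |1.764 − 1.732| = 0.032
IV: 1300/790 ≈ 1.646 → |1.646 − 1.732| = 0.086

III, II, IV, I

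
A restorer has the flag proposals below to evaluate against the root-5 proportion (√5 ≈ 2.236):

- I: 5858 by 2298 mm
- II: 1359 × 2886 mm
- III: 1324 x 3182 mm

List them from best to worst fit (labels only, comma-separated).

II, III, I

I: 5858/2298 ≈ 2.549 → |2.549 − 2.236| = 0.313
II: 2886/1359 ≈ 2.124 → |2.124 − 2.236| = 0.112
III: 3182/1324 ≈ 2.403 → |2.403 − 2.236| = 0.167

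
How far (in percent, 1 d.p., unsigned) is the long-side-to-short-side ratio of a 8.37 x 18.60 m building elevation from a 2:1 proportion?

11.1%

Ratio = 18.60 / 8.37 ≈ 2.2222.
Ideal 2:1 = 2.0000. |2.2222 − 2.0000| / 2.0000 ≈ 11.11% → 11.1%.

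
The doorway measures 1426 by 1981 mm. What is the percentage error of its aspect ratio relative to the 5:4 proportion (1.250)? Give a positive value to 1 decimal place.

Ratio = 1981 / 1426 ≈ 1.3892.
Ideal 5:4 = 1.2500. |1.3892 − 1.2500| / 1.2500 ≈ 11.14% → 11.1%.

11.1%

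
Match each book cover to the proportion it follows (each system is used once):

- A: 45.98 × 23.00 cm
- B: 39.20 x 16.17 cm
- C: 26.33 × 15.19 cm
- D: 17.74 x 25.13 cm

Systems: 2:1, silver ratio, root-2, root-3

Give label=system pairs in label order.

A = 45.98/23.00 ≈ 1.999 → 2:1 (2.000)
B = 39.20/16.17 ≈ 2.424 → silver ratio (2.414)
C = 26.33/15.19 ≈ 1.733 → root-3 (1.732)
D = 25.13/17.74 ≈ 1.417 → root-2 (1.414)

A=2:1, B=silver ratio, C=root-3, D=root-2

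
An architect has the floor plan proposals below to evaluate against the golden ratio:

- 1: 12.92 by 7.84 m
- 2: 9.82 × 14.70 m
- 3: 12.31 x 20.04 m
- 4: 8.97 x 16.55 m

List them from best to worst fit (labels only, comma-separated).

3, 1, 2, 4

Ratios: 1 = 12.92 / 7.84 ≈ 1.648; 2 = 14.70 / 9.82 ≈ 1.497; 3 = 20.04 / 12.31 ≈ 1.628; 4 = 16.55 / 8.97 ≈ 1.845.
|Δ from 1.618|: 1 0.030; 2 0.121; 3 0.010; 4 0.227.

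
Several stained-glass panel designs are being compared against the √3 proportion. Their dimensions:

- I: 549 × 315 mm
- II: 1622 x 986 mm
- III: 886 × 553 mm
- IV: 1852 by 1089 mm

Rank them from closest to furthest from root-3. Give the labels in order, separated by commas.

Ratios: I = 549 / 315 ≈ 1.743; II = 1622 / 986 ≈ 1.645; III = 886 / 553 ≈ 1.602; IV = 1852 / 1089 ≈ 1.701.
|Δ from 1.732|: I 0.011; II 0.087; III 0.130; IV 0.031.

I, IV, II, III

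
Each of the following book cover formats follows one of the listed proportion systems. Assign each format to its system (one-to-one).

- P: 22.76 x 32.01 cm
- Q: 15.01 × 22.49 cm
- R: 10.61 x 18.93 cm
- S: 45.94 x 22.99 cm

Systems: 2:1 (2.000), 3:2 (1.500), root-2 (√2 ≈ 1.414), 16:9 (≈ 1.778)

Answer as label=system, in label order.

Ratios: P ≈ 1.406; Q ≈ 1.498; R ≈ 1.784; S ≈ 1.998.
Targets: 2:1 ≈ 2.000; 3:2 ≈ 1.500; root-2 ≈ 1.414; 16:9 ≈ 1.778.

P=root-2, Q=3:2, R=16:9, S=2:1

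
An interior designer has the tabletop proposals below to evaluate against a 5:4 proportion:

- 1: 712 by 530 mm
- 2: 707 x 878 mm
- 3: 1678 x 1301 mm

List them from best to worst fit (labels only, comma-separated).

2, 3, 1

1: 712/530 ≈ 1.343 → |1.343 − 1.250| = 0.093
2: 878/707 ≈ 1.242 → |1.242 − 1.250| = 0.008
3: 1678/1301 ≈ 1.290 → |1.290 − 1.250| = 0.040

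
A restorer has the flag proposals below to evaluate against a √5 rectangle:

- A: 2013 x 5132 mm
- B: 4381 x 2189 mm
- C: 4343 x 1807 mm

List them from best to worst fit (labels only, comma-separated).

A: 5132/2013 ≈ 2.549 → |2.549 − 2.236| = 0.313
B: 4381/2189 ≈ 2.001 → |2.001 − 2.236| = 0.235
C: 4343/1807 ≈ 2.403 → |2.403 − 2.236| = 0.167

C, B, A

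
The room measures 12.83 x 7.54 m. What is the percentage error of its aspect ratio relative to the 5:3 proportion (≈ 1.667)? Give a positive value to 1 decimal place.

2.1%

Ratio = 12.83 / 7.54 ≈ 1.7016.
Ideal 5:3 ≈ 1.6667. |1.7016 − 1.6667| / 1.6667 ≈ 2.09% → 2.1%.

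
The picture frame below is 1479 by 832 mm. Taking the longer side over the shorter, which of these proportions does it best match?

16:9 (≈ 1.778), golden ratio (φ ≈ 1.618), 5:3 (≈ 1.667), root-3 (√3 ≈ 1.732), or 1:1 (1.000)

Ratio = 1479 / 832 ≈ 1.778.
Distances: 16:9 1.778 (Δ 0.000); golden ratio 1.618 (Δ 0.160); 5:3 1.667 (Δ 0.111); root-3 1.732 (Δ 0.046); 1:1 1.000 (Δ 0.778).

16:9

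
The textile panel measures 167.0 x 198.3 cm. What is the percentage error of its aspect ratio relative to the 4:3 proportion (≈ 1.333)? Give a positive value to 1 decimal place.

Ratio = 198.3 / 167.0 ≈ 1.1874.
Ideal 4:3 ≈ 1.3333. |1.1874 − 1.3333| / 1.3333 ≈ 10.94% → 10.9%.

10.9%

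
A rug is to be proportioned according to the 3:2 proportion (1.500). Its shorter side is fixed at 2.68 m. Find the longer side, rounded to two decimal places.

4.02 m

3:2 = 1.50000.
Longer side = 2.68 × 1.50000 ≈ 4.0200 → 4.02 m.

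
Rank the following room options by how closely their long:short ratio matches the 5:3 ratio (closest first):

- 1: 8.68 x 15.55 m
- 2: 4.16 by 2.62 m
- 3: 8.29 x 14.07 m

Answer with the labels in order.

1: 15.55/8.68 ≈ 1.791 → |1.791 − 1.667| = 0.124
2: 4.16/2.62 ≈ 1.588 → |1.588 − 1.667| = 0.079
3: 14.07/8.29 ≈ 1.697 → |1.697 − 1.667| = 0.030

3, 2, 1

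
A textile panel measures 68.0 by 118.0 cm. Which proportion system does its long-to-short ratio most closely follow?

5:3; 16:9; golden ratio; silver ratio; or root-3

Ratio = 118.0 / 68.0 ≈ 1.735.
Distances: 5:3 1.667 (Δ 0.068); 16:9 1.778 (Δ 0.043); golden ratio 1.618 (Δ 0.117); silver ratio 2.414 (Δ 0.679); root-3 1.732 (Δ 0.003).

root-3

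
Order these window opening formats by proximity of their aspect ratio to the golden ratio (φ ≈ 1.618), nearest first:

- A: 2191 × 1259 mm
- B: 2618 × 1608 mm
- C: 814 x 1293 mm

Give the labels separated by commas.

B, C, A

A: 2191/1259 ≈ 1.740 → |1.740 − 1.618| = 0.122
B: 2618/1608 ≈ 1.628 → |1.628 − 1.618| = 0.010
C: 1293/814 ≈ 1.588 → |1.588 − 1.618| = 0.030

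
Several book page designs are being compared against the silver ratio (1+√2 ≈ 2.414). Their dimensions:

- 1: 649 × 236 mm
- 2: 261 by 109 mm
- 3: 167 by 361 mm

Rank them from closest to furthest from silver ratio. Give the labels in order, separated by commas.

Ratios: 1 = 649 / 236 ≈ 2.750; 2 = 261 / 109 ≈ 2.394; 3 = 361 / 167 ≈ 2.162.
|Δ from 2.414|: 1 0.336; 2 0.020; 3 0.252.

2, 3, 1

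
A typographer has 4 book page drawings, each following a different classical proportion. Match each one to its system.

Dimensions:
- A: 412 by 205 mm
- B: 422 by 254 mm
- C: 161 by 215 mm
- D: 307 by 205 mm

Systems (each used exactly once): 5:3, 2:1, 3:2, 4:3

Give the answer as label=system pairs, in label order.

Ratios: A ≈ 2.010; B ≈ 1.661; C ≈ 1.335; D ≈ 1.498.
Targets: 5:3 ≈ 1.667; 2:1 ≈ 2.000; 3:2 ≈ 1.500; 4:3 ≈ 1.333.

A=2:1, B=5:3, C=4:3, D=3:2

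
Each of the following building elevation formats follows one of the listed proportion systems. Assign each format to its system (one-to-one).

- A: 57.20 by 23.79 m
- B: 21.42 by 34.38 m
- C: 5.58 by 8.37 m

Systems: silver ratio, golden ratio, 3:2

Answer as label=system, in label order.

A=silver ratio, B=golden ratio, C=3:2

Ratios: A ≈ 2.404; B ≈ 1.605; C ≈ 1.500.
Targets: silver ratio ≈ 2.414; golden ratio ≈ 1.618; 3:2 ≈ 1.500.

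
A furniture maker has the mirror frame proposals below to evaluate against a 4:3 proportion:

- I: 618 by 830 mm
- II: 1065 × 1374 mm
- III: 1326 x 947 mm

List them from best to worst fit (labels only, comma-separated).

I, II, III

I: 830/618 ≈ 1.343 → |1.343 − 1.333| = 0.010
II: 1374/1065 ≈ 1.290 → |1.290 − 1.333| = 0.043
III: 1326/947 ≈ 1.400 → |1.400 − 1.333| = 0.067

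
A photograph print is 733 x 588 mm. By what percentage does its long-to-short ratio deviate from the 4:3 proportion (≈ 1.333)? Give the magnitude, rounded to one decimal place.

Ratio = 733 / 588 ≈ 1.2466.
Ideal 4:3 ≈ 1.3333. |1.2466 − 1.3333| / 1.3333 ≈ 6.50% → 6.5%.

6.5%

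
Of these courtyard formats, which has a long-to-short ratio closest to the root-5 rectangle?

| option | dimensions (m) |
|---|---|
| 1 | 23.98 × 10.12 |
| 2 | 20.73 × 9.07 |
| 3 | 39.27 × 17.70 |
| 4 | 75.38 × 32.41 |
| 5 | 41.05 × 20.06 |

3

Target root-5 ≈ 2.236.
1: 2.370 (Δ0.134)  2: 2.286 (Δ0.050)  3: 2.219 (Δ0.017)  4: 2.326 (Δ0.090)  5: 2.046 (Δ0.190)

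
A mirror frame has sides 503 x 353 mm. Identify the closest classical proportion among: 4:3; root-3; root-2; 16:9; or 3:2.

root-2

503/353 ≈ 1.425. Nearest candidates are root-2 (1.414, off by 0.011) and 3:2 (1.500, off by 0.075).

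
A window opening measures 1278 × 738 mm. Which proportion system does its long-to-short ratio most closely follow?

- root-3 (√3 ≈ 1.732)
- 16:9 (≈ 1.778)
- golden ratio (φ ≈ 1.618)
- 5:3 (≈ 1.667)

root-3

Ratio = 1278 / 738 ≈ 1.732.
Distances: root-3 1.732 (Δ 0.000); 16:9 1.778 (Δ 0.046); golden ratio 1.618 (Δ 0.114); 5:3 1.667 (Δ 0.065).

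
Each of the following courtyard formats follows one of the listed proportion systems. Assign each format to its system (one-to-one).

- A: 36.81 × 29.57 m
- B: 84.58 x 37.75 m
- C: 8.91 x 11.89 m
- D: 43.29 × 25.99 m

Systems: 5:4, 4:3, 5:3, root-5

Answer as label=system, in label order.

A=5:4, B=root-5, C=4:3, D=5:3

Ratios: A ≈ 1.245; B ≈ 2.241; C ≈ 1.334; D ≈ 1.666.
Targets: 5:4 ≈ 1.250; 4:3 ≈ 1.333; 5:3 ≈ 1.667; root-5 ≈ 2.236.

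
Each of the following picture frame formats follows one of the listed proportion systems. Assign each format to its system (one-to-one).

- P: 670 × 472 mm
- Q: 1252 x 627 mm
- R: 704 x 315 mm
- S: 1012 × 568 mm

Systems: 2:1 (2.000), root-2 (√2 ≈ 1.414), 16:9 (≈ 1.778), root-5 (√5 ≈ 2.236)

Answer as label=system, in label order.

P=root-2, Q=2:1, R=root-5, S=16:9

P = 670/472 ≈ 1.419 → root-2 (1.414)
Q = 1252/627 ≈ 1.997 → 2:1 (2.000)
R = 704/315 ≈ 2.235 → root-5 (2.236)
S = 1012/568 ≈ 1.782 → 16:9 (1.778)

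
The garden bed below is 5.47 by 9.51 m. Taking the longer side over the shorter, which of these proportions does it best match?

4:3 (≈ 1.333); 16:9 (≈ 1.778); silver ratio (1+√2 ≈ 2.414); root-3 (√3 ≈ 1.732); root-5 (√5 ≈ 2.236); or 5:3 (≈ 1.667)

Ratio = 9.51 / 5.47 ≈ 1.739.
Distances: 4:3 1.333 (Δ 0.406); 16:9 1.778 (Δ 0.039); silver ratio 2.414 (Δ 0.675); root-3 1.732 (Δ 0.007); root-5 2.236 (Δ 0.497); 5:3 1.667 (Δ 0.072).

root-3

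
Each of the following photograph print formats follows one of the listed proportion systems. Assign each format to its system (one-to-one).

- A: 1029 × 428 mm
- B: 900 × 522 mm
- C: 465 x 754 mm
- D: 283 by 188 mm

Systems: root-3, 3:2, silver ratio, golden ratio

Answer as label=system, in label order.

A=silver ratio, B=root-3, C=golden ratio, D=3:2

A = 1029/428 ≈ 2.404 → silver ratio (2.414)
B = 900/522 ≈ 1.724 → root-3 (1.732)
C = 754/465 ≈ 1.622 → golden ratio (1.618)
D = 283/188 ≈ 1.505 → 3:2 (1.500)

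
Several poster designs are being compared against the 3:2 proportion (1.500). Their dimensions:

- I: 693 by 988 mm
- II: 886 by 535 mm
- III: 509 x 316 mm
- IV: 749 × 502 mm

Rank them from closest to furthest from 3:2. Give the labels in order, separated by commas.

I: 988/693 ≈ 1.426 → |1.426 − 1.500| = 0.074
II: 886/535 ≈ 1.656 → |1.656 − 1.500| = 0.156
III: 509/316 ≈ 1.611 → |1.611 − 1.500| = 0.111
IV: 749/502 ≈ 1.492 → |1.492 − 1.500| = 0.008

IV, I, III, II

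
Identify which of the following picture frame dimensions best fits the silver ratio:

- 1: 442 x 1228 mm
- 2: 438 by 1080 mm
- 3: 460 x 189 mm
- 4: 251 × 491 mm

Ratios (long/short): 1 ≈ 2.778; 2 ≈ 2.466; 3 ≈ 2.434; 4 ≈ 1.956.
silver ratio ≈ 2.414; option 3 is nearest (Δ 0.020).

3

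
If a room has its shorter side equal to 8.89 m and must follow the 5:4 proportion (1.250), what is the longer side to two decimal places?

11.11 m

5:4 = 1.25000.
Longer side = 8.89 × 1.25000 ≈ 11.1125 → 11.11 m.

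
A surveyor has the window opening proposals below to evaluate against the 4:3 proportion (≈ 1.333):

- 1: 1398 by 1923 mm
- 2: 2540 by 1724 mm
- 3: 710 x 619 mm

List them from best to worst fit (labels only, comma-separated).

1, 2, 3

1: 1923/1398 ≈ 1.376 → |1.376 − 1.333| = 0.043
2: 2540/1724 ≈ 1.473 → |1.473 − 1.333| = 0.140
3: 710/619 ≈ 1.147 → |1.147 − 1.333| = 0.186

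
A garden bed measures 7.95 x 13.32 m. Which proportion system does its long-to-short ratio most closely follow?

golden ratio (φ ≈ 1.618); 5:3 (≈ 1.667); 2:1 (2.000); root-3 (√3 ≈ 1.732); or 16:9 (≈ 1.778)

5:3

13.32/7.95 ≈ 1.675. Nearest candidates are 5:3 (1.667, off by 0.008) and root-3 (1.732, off by 0.057).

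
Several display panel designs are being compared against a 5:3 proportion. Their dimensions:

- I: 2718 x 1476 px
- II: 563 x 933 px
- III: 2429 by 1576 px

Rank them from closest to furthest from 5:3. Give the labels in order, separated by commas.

II, III, I

I: 2718/1476 ≈ 1.841 → |1.841 − 1.667| = 0.174
II: 933/563 ≈ 1.657 → |1.657 − 1.667| = 0.010
III: 2429/1576 ≈ 1.541 → |1.541 − 1.667| = 0.126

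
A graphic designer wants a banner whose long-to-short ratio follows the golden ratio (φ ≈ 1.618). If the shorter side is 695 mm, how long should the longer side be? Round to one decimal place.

1124.5 mm

golden ratio ≈ 1.61803.
Longer side = 695 × 1.61803 ≈ 1124.531 → 1124.5 mm.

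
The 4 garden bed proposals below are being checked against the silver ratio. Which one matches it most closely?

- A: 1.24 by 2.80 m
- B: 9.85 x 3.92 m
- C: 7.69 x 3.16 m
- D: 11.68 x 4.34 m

C

Target silver ratio ≈ 2.414.
A: 2.258 (Δ0.156)  B: 2.513 (Δ0.099)  C: 2.434 (Δ0.020)  D: 2.691 (Δ0.277)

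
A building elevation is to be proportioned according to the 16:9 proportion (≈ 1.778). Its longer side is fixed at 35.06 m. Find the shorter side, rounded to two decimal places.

19.72 m

16:9 ≈ 1.77778.
Shorter side = 35.06 ÷ 1.77778 ≈ 19.7212 → 19.72 m.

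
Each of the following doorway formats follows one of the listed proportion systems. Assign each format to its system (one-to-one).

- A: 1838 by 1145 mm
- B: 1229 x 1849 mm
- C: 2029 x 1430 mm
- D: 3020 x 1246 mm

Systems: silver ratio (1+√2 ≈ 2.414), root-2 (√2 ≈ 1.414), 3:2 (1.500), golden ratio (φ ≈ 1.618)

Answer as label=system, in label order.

A = 1838/1145 ≈ 1.605 → golden ratio (1.618)
B = 1849/1229 ≈ 1.504 → 3:2 (1.500)
C = 2029/1430 ≈ 1.419 → root-2 (1.414)
D = 3020/1246 ≈ 2.424 → silver ratio (2.414)

A=golden ratio, B=3:2, C=root-2, D=silver ratio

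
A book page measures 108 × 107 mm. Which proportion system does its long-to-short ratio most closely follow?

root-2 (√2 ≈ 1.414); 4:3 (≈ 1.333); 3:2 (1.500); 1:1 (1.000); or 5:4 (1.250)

108/107 ≈ 1.009. Nearest candidates are 1:1 (1.000, off by 0.009) and 5:4 (1.250, off by 0.241).

1:1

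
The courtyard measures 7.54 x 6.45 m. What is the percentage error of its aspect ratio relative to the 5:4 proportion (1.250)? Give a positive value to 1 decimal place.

6.5%

Ratio = 7.54 / 6.45 ≈ 1.1690.
Ideal 5:4 = 1.2500. |1.1690 − 1.2500| / 1.2500 ≈ 6.48% → 6.5%.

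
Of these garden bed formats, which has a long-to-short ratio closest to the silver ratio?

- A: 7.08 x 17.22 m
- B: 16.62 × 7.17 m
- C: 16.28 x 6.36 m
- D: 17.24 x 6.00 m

A

Ratios (long/short): A ≈ 2.432; B ≈ 2.318; C ≈ 2.560; D ≈ 2.873.
silver ratio ≈ 2.414; option A is nearest (Δ 0.018).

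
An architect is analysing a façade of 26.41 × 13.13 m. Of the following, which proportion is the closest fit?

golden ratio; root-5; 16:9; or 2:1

Ratio = 26.41 / 13.13 ≈ 2.011.
Distances: golden ratio 1.618 (Δ 0.393); root-5 2.236 (Δ 0.225); 16:9 1.778 (Δ 0.233); 2:1 2.000 (Δ 0.011).

2:1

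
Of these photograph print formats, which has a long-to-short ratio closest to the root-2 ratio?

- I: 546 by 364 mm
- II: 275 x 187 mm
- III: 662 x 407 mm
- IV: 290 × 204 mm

Target root-2 ≈ 1.414.
I: 1.500 (Δ0.086)  II: 1.471 (Δ0.057)  III: 1.627 (Δ0.213)  IV: 1.422 (Δ0.008)

IV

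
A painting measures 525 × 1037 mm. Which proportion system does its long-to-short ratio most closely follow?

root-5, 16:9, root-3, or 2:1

1037/525 ≈ 1.975. Nearest candidates are 2:1 (2.000, off by 0.025) and 16:9 (1.778, off by 0.197).

2:1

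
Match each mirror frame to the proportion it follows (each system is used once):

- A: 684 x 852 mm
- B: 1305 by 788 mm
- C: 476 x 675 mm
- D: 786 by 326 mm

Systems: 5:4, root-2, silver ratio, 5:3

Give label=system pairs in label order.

A = 852/684 ≈ 1.246 → 5:4 (1.250)
B = 1305/788 ≈ 1.656 → 5:3 (1.667)
C = 675/476 ≈ 1.418 → root-2 (1.414)
D = 786/326 ≈ 2.411 → silver ratio (2.414)

A=5:4, B=5:3, C=root-2, D=silver ratio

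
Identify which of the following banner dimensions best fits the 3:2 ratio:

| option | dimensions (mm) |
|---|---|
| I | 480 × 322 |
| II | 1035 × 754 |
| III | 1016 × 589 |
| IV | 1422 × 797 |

Ratios (long/short): I ≈ 1.491; II ≈ 1.373; III ≈ 1.725; IV ≈ 1.784.
3:2 ≈ 1.500; option I is nearest (Δ 0.009).

I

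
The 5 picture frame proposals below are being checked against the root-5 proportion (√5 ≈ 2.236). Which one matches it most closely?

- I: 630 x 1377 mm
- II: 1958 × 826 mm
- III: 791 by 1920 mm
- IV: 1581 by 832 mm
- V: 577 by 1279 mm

Target root-5 ≈ 2.236.
I: 2.186 (Δ0.050)  II: 2.370 (Δ0.134)  III: 2.427 (Δ0.191)  IV: 1.900 (Δ0.336)  V: 2.217 (Δ0.019)

V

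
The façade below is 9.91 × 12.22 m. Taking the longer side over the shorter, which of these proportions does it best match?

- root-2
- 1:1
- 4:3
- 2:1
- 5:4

5:4

12.22/9.91 ≈ 1.233. Nearest candidates are 5:4 (1.250, off by 0.017) and 4:3 (1.333, off by 0.100).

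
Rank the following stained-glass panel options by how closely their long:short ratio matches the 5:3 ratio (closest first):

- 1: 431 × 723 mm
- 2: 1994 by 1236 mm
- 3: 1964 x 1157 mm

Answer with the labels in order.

1: 723/431 ≈ 1.677 → |1.677 − 1.667| = 0.010
2: 1994/1236 ≈ 1.613 → |1.613 − 1.667| = 0.054
3: 1964/1157 ≈ 1.697 → |1.697 − 1.667| = 0.030

1, 3, 2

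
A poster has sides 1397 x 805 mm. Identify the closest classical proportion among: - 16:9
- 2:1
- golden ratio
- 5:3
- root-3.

root-3

Ratio = 1397 / 805 ≈ 1.735.
Distances: 16:9 1.778 (Δ 0.043); 2:1 2.000 (Δ 0.265); golden ratio 1.618 (Δ 0.117); 5:3 1.667 (Δ 0.068); root-3 1.732 (Δ 0.003).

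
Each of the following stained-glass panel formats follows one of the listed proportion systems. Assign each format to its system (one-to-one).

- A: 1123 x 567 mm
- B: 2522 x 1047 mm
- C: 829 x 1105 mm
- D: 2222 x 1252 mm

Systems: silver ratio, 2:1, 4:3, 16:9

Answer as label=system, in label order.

A=2:1, B=silver ratio, C=4:3, D=16:9

A = 1123/567 ≈ 1.981 → 2:1 (2.000)
B = 2522/1047 ≈ 2.409 → silver ratio (2.414)
C = 1105/829 ≈ 1.333 → 4:3 (1.333)
D = 2222/1252 ≈ 1.775 → 16:9 (1.778)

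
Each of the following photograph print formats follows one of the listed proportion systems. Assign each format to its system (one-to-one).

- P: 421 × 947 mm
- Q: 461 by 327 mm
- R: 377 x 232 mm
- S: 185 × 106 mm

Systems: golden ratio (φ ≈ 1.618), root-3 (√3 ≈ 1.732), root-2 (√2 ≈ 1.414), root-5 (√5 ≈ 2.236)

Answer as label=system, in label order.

Ratios: P ≈ 2.249; Q ≈ 1.410; R ≈ 1.625; S ≈ 1.745.
Targets: golden ratio ≈ 1.618; root-3 ≈ 1.732; root-2 ≈ 1.414; root-5 ≈ 2.236.

P=root-5, Q=root-2, R=golden ratio, S=root-3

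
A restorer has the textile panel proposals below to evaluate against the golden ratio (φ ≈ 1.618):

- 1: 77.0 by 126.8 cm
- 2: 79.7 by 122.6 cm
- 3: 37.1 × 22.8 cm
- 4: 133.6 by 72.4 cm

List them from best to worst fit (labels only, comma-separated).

Ratios: 1 = 126.8 / 77.0 ≈ 1.647; 2 = 122.6 / 79.7 ≈ 1.538; 3 = 37.1 / 22.8 ≈ 1.627; 4 = 133.6 / 72.4 ≈ 1.845.
|Δ from 1.618|: 1 0.029; 2 0.080; 3 0.009; 4 0.227.

3, 1, 2, 4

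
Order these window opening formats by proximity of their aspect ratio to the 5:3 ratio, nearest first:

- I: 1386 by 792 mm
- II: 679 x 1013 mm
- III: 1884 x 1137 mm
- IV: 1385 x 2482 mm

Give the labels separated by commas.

III, I, IV, II

I: 1386/792 ≈ 1.750 → |1.750 − 1.667| = 0.083
II: 1013/679 ≈ 1.492 → |1.492 − 1.667| = 0.175
III: 1884/1137 ≈ 1.657 → |1.657 − 1.667| = 0.010
IV: 2482/1385 ≈ 1.792 → |1.792 − 1.667| = 0.125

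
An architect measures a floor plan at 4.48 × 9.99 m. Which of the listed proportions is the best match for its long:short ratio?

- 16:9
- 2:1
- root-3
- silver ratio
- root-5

root-5

9.99/4.48 ≈ 2.230. Nearest candidates are root-5 (2.236, off by 0.006) and silver ratio (2.414, off by 0.184).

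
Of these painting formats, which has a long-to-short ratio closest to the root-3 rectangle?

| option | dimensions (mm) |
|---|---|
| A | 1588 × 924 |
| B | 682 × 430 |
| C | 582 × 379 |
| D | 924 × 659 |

A

Ratios (long/short): A ≈ 1.719; B ≈ 1.586; C ≈ 1.536; D ≈ 1.402.
root-3 ≈ 1.732; option A is nearest (Δ 0.013).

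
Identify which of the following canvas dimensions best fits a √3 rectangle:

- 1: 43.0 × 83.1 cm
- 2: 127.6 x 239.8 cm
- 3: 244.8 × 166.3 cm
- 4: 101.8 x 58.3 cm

Target root-3 ≈ 1.732.
1: 1.933 (Δ0.201)  2: 1.879 (Δ0.147)  3: 1.472 (Δ0.260)  4: 1.746 (Δ0.014)

4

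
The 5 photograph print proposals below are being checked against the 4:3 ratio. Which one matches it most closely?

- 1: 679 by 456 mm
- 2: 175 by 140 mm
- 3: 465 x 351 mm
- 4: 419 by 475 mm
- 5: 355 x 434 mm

Target 4:3 ≈ 1.333.
1: 1.489 (Δ0.156)  2: 1.250 (Δ0.083)  3: 1.325 (Δ0.008)  4: 1.134 (Δ0.199)  5: 1.223 (Δ0.110)

3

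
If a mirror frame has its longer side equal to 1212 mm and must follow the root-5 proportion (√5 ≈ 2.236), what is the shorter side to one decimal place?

542.0 mm

root-5 ≈ 2.23607.
Shorter side = 1212 ÷ 2.23607 ≈ 542.022 → 542.0 mm.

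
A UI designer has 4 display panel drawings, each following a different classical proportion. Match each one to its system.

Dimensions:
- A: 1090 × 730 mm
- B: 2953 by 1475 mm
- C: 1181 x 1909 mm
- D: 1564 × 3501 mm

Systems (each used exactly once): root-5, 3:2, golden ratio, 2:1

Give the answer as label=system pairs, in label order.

A=3:2, B=2:1, C=golden ratio, D=root-5

A = 1090/730 ≈ 1.493 → 3:2 (1.500)
B = 2953/1475 ≈ 2.002 → 2:1 (2.000)
C = 1909/1181 ≈ 1.616 → golden ratio (1.618)
D = 3501/1564 ≈ 2.238 → root-5 (2.236)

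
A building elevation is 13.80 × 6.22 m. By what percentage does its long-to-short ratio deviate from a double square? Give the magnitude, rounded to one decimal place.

10.9%

Ratio = 13.80 / 6.22 ≈ 2.2186.
Ideal 2:1 = 2.0000. |2.2186 − 2.0000| / 2.0000 ≈ 10.93% → 10.9%.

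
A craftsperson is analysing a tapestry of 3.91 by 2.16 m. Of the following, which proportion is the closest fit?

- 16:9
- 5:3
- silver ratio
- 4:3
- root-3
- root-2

Ratio = 3.91 / 2.16 ≈ 1.810.
Distances: 16:9 1.778 (Δ 0.032); 5:3 1.667 (Δ 0.143); silver ratio 2.414 (Δ 0.604); 4:3 1.333 (Δ 0.477); root-3 1.732 (Δ 0.078); root-2 1.414 (Δ 0.396).

16:9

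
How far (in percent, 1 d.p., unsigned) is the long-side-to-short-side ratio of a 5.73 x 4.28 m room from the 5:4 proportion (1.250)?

7.1%

Ratio = 5.73 / 4.28 ≈ 1.3388.
Ideal 5:4 = 1.2500. |1.3388 − 1.2500| / 1.2500 ≈ 7.10% → 7.1%.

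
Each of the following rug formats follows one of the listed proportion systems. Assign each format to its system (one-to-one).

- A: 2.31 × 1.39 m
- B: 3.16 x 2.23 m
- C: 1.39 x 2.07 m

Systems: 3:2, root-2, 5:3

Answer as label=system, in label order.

Ratios: A ≈ 1.662; B ≈ 1.417; C ≈ 1.489.
Targets: 3:2 ≈ 1.500; root-2 ≈ 1.414; 5:3 ≈ 1.667.

A=5:3, B=root-2, C=3:2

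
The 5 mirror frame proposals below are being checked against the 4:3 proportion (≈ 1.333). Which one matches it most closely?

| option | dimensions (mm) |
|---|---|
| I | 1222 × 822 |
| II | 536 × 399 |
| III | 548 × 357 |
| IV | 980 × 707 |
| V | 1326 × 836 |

Ratios (long/short): I ≈ 1.487; II ≈ 1.343; III ≈ 1.535; IV ≈ 1.386; V ≈ 1.586.
4:3 ≈ 1.333; option II is nearest (Δ 0.010).

II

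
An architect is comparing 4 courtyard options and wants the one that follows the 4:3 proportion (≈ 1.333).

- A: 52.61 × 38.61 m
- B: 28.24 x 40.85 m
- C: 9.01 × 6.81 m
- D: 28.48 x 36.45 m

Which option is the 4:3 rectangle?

Ratios (long/short): A ≈ 1.363; B ≈ 1.447; C ≈ 1.323; D ≈ 1.280.
4:3 ≈ 1.333; option C is nearest (Δ 0.010).

C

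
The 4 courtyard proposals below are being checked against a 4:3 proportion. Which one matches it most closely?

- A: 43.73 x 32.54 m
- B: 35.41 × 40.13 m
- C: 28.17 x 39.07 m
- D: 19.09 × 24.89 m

Ratios (long/short): A ≈ 1.344; B ≈ 1.133; C ≈ 1.387; D ≈ 1.304.
4:3 ≈ 1.333; option A is nearest (Δ 0.011).

A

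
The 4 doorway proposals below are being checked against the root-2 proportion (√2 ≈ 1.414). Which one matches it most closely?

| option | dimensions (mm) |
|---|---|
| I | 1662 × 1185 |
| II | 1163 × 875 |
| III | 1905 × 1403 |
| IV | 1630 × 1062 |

Ratios (long/short): I ≈ 1.403; II ≈ 1.329; III ≈ 1.358; IV ≈ 1.535.
root-2 ≈ 1.414; option I is nearest (Δ 0.011).

I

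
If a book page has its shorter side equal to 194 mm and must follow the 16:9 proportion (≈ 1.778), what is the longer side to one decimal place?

344.9 mm

16:9 ≈ 1.77778.
Longer side = 194 × 1.77778 ≈ 344.889 → 344.9 mm.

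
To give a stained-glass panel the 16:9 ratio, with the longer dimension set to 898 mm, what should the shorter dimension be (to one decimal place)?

505.1 mm

16:9 ≈ 1.77778.
Shorter side = 898 ÷ 1.77778 ≈ 505.124 → 505.1 mm.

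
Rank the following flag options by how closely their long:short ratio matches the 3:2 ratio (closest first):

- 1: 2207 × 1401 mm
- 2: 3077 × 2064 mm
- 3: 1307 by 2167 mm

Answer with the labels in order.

Ratios: 1 = 2207 / 1401 ≈ 1.575; 2 = 3077 / 2064 ≈ 1.491; 3 = 2167 / 1307 ≈ 1.658.
|Δ from 1.500|: 1 0.075; 2 0.009; 3 0.158.

2, 1, 3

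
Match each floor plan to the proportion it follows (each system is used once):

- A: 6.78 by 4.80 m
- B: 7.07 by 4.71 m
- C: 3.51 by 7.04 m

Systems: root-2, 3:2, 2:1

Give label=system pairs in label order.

A = 6.78/4.80 ≈ 1.413 → root-2 (1.414)
B = 7.07/4.71 ≈ 1.501 → 3:2 (1.500)
C = 7.04/3.51 ≈ 2.006 → 2:1 (2.000)

A=root-2, B=3:2, C=2:1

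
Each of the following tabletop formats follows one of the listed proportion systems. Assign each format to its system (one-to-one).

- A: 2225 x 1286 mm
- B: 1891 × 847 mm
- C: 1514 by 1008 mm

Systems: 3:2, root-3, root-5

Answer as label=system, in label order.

A=root-3, B=root-5, C=3:2

Ratios: A ≈ 1.730; B ≈ 2.233; C ≈ 1.502.
Targets: 3:2 ≈ 1.500; root-3 ≈ 1.732; root-5 ≈ 2.236.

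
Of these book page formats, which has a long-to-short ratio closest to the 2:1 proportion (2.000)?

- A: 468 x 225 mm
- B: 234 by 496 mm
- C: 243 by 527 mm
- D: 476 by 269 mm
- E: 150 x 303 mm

Ratios (long/short): A ≈ 2.080; B ≈ 2.120; C ≈ 2.169; D ≈ 1.770; E ≈ 2.020.
2:1 ≈ 2.000; option E is nearest (Δ 0.020).

E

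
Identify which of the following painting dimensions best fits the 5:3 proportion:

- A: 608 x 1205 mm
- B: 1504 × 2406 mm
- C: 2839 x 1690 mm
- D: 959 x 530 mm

Target 5:3 ≈ 1.667.
A: 1.982 (Δ0.315)  B: 1.600 (Δ0.067)  C: 1.680 (Δ0.013)  D: 1.809 (Δ0.142)

C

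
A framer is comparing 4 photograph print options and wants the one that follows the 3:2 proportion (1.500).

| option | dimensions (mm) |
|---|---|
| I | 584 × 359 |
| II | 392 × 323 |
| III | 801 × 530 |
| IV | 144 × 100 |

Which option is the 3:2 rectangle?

Ratios (long/short): I ≈ 1.627; II ≈ 1.214; III ≈ 1.511; IV ≈ 1.440.
3:2 ≈ 1.500; option III is nearest (Δ 0.011).

III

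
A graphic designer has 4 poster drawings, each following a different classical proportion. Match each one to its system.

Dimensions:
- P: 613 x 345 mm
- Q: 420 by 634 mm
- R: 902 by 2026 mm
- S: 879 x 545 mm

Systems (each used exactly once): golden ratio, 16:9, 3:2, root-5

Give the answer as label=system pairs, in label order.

P = 613/345 ≈ 1.777 → 16:9 (1.778)
Q = 634/420 ≈ 1.510 → 3:2 (1.500)
R = 2026/902 ≈ 2.246 → root-5 (2.236)
S = 879/545 ≈ 1.613 → golden ratio (1.618)

P=16:9, Q=3:2, R=root-5, S=golden ratio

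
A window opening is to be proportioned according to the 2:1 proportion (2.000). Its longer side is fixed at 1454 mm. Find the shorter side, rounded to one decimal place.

727.0 mm

2:1 = 2.00000.
Shorter side = 1454 ÷ 2.00000 ≈ 727.000 → 727.0 mm.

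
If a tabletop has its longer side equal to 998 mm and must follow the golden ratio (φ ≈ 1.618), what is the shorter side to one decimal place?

golden ratio ≈ 1.61803.
Shorter side = 998 ÷ 1.61803 ≈ 616.799 → 616.8 mm.

616.8 mm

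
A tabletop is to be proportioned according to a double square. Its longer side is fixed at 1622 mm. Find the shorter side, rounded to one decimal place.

2:1 = 2.00000.
Shorter side = 1622 ÷ 2.00000 ≈ 811.000 → 811.0 mm.

811.0 mm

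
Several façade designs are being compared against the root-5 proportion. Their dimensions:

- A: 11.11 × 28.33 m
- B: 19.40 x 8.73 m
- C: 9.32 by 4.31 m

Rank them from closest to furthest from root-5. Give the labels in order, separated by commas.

B, C, A

A: 28.33/11.11 ≈ 2.550 → |2.550 − 2.236| = 0.314
B: 19.40/8.73 ≈ 2.222 → |2.222 − 2.236| = 0.014
C: 9.32/4.31 ≈ 2.162 → |2.162 − 2.236| = 0.074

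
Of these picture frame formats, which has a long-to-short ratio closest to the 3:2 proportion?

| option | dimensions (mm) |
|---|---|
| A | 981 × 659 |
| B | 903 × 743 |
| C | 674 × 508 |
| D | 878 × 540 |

Target 3:2 ≈ 1.500.
A: 1.489 (Δ0.011)  B: 1.215 (Δ0.285)  C: 1.327 (Δ0.173)  D: 1.626 (Δ0.126)

A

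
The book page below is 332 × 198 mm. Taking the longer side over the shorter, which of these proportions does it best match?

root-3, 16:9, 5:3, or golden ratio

5:3

332/198 ≈ 1.677. Nearest candidates are 5:3 (1.667, off by 0.010) and root-3 (1.732, off by 0.055).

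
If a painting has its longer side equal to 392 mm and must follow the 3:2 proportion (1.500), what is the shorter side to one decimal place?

3:2 = 1.50000.
Shorter side = 392 ÷ 1.50000 ≈ 261.333 → 261.3 mm.

261.3 mm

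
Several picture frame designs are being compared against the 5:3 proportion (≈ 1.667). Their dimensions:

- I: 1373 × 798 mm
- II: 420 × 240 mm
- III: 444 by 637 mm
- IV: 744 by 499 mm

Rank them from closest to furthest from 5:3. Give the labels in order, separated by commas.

I, II, IV, III

Ratios: I = 1373 / 798 ≈ 1.721; II = 420 / 240 ≈ 1.750; III = 637 / 444 ≈ 1.435; IV = 744 / 499 ≈ 1.491.
|Δ from 1.667|: I 0.054; II 0.083; III 0.232; IV 0.176.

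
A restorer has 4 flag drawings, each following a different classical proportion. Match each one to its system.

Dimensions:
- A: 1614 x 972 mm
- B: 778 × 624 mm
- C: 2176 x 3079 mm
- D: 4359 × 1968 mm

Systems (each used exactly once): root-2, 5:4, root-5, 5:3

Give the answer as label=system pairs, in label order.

A=5:3, B=5:4, C=root-2, D=root-5

A = 1614/972 ≈ 1.660 → 5:3 (1.667)
B = 778/624 ≈ 1.247 → 5:4 (1.250)
C = 3079/2176 ≈ 1.415 → root-2 (1.414)
D = 4359/1968 ≈ 2.215 → root-5 (2.236)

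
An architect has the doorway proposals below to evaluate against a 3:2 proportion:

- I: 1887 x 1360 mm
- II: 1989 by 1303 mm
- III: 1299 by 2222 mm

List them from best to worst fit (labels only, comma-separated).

Ratios: I = 1887 / 1360 ≈ 1.387; II = 1989 / 1303 ≈ 1.526; III = 2222 / 1299 ≈ 1.711.
|Δ from 1.500|: I 0.113; II 0.026; III 0.211.

II, I, III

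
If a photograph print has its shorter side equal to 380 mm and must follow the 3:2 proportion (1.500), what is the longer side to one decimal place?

3:2 = 1.50000.
Longer side = 380 × 1.50000 ≈ 570.000 → 570.0 mm.

570.0 mm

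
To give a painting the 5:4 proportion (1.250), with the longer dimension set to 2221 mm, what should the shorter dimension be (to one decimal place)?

5:4 = 1.25000.
Shorter side = 2221 ÷ 1.25000 ≈ 1776.800 → 1776.8 mm.

1776.8 mm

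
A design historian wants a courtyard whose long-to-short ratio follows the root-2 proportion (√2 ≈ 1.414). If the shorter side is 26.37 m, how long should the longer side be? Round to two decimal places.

root-2 ≈ 1.41421.
Longer side = 26.37 × 1.41421 ≈ 37.2927 → 37.29 m.

37.29 m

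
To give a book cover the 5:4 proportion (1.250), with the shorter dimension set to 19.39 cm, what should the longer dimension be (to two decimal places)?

5:4 = 1.25000.
Longer side = 19.39 × 1.25000 ≈ 24.2375 → 24.24 cm.

24.24 cm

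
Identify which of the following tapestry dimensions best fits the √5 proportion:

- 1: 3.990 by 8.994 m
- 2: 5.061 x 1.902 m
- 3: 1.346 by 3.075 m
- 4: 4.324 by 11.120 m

Target root-5 ≈ 2.236.
1: 2.254 (Δ0.018)  2: 2.661 (Δ0.425)  3: 2.285 (Δ0.049)  4: 2.572 (Δ0.336)

1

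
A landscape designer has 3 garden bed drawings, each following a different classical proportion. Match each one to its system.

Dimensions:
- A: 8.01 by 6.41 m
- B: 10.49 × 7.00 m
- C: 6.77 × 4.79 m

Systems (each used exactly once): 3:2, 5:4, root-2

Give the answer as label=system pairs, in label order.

A=5:4, B=3:2, C=root-2

Ratios: A ≈ 1.250; B ≈ 1.499; C ≈ 1.413.
Targets: 3:2 ≈ 1.500; 5:4 ≈ 1.250; root-2 ≈ 1.414.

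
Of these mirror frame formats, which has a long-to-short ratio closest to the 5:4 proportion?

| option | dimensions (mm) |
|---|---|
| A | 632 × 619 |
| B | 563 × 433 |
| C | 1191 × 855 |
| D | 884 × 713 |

Target 5:4 ≈ 1.250.
A: 1.021 (Δ0.229)  B: 1.300 (Δ0.050)  C: 1.393 (Δ0.143)  D: 1.240 (Δ0.010)

D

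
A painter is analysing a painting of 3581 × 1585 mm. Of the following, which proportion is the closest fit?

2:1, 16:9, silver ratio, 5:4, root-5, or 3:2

root-5

3581/1585 ≈ 2.259. Nearest candidates are root-5 (2.236, off by 0.023) and silver ratio (2.414, off by 0.155).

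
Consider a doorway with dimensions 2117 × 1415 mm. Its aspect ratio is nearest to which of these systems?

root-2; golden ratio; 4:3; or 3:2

2117/1415 ≈ 1.496. Nearest candidates are 3:2 (1.500, off by 0.004) and root-2 (1.414, off by 0.082).

3:2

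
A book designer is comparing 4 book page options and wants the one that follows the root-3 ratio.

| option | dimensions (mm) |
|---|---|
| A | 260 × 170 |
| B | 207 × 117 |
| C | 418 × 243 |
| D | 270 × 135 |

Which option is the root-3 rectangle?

C

Target root-3 ≈ 1.732.
A: 1.529 (Δ0.203)  B: 1.769 (Δ0.037)  C: 1.720 (Δ0.012)  D: 2.000 (Δ0.268)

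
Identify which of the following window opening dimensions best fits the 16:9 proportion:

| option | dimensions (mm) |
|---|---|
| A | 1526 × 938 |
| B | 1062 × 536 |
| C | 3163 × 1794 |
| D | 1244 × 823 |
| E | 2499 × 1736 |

C

Target 16:9 ≈ 1.778.
A: 1.627 (Δ0.151)  B: 1.981 (Δ0.203)  C: 1.763 (Δ0.015)  D: 1.512 (Δ0.266)  E: 1.440 (Δ0.338)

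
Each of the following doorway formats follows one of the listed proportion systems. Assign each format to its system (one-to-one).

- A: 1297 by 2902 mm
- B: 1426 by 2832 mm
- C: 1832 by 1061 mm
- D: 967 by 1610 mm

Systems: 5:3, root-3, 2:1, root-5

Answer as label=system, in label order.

A = 2902/1297 ≈ 2.237 → root-5 (2.236)
B = 2832/1426 ≈ 1.986 → 2:1 (2.000)
C = 1832/1061 ≈ 1.727 → root-3 (1.732)
D = 1610/967 ≈ 1.665 → 5:3 (1.667)

A=root-5, B=2:1, C=root-3, D=5:3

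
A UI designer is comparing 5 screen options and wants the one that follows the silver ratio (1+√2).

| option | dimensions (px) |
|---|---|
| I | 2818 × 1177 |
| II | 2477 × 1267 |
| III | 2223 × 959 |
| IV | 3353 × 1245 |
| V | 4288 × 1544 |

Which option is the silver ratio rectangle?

I

Ratios (long/short): I ≈ 2.394; II ≈ 1.955; III ≈ 2.318; IV ≈ 2.693; V ≈ 2.777.
silver ratio ≈ 2.414; option I is nearest (Δ 0.020).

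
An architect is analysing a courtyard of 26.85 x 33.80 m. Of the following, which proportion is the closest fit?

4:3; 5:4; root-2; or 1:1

Ratio = 33.80 / 26.85 ≈ 1.259.
Distances: 4:3 1.333 (Δ 0.074); 5:4 1.250 (Δ 0.009); root-2 1.414 (Δ 0.155); 1:1 1.000 (Δ 0.259).

5:4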